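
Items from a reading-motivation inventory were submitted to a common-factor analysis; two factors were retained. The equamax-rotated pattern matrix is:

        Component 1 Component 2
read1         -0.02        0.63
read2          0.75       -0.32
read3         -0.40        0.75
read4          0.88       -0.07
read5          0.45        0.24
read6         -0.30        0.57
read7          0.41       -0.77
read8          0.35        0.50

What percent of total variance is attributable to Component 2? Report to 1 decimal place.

28.7%

SS loadings for Component 2 = 0.63² + (-0.32)² + 0.75² + (-0.07)² + 0.24² + 0.57² + (-0.77)² + 0.50² = 2.2921
With 8 standardized items, total variance = 8. Proportion = 2.2921/8 = 0.2865 → 28.65%.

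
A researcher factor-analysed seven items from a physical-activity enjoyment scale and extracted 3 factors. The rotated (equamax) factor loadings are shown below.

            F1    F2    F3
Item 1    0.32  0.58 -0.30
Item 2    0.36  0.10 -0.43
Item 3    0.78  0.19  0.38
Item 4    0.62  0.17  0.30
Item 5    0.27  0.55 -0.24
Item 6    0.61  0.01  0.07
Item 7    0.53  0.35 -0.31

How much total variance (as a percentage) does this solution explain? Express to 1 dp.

SS loadings by factor: 1.9507, 0.8365, 0.6679; total = 3.4551.
Total variance with 7 standardized items is 7, so the solution explains 3.4551/7 = 0.4936 = 49.36%.

49.4%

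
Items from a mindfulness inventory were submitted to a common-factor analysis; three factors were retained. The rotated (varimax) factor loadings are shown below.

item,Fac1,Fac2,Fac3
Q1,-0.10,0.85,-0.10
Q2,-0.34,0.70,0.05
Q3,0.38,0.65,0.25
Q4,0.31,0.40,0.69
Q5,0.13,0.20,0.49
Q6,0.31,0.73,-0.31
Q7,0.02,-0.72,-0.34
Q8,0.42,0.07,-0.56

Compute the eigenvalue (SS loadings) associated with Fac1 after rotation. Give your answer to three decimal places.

SS loadings for Fac1 = (-0.10)² + (-0.34)² + 0.38² + 0.31² + 0.13² + 0.31² + 0.02² + 0.42² = 0.0100 + 0.1156 + 0.1444 + 0.0961 + 0.0169 + 0.0961 + 0.0004 + 0.1764 = 0.6559

0.656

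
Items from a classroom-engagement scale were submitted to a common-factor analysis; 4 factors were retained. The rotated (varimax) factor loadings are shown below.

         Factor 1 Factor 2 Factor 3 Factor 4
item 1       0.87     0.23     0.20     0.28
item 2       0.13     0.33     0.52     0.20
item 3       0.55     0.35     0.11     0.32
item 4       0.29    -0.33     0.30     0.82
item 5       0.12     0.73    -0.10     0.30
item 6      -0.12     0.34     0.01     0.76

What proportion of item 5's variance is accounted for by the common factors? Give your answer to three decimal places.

0.647

h² = 0.12² + 0.73² + (-0.10)² + 0.30² = 0.0144 + 0.5329 + 0.0100 + 0.0900 = 0.6473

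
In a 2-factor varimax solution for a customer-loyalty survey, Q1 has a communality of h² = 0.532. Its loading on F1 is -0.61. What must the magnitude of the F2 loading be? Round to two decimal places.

0.40

Under orthogonal rotation h² = Σλ², so λ_F2² = h² − (0.3721) = 0.532 − 0.3721 = 0.1599.
|λ| = √0.1599 = 0.3999.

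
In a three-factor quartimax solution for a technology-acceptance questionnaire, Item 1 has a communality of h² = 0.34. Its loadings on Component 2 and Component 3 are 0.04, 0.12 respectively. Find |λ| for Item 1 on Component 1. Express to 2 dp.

0.57

Under orthogonal rotation h² = Σλ², so λ_Component 1² = h² − (0.0160) = 0.34 − 0.0160 = 0.3240.
|λ| = √0.3240 = 0.5692.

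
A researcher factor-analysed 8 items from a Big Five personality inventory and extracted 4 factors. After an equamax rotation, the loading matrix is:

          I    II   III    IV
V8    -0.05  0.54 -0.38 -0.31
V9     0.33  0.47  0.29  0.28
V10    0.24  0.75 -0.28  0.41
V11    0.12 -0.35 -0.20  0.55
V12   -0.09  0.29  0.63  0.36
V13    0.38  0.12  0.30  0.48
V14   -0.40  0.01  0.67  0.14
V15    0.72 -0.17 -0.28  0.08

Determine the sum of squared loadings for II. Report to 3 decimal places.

SS loadings for II = 0.54² + 0.47² + 0.75² + (-0.35)² + 0.29² + 0.12² + 0.01² + (-0.17)² = 0.2916 + 0.2209 + 0.5625 + 0.1225 + 0.0841 + 0.0144 + 0.0001 + 0.0289 = 1.3250

1.325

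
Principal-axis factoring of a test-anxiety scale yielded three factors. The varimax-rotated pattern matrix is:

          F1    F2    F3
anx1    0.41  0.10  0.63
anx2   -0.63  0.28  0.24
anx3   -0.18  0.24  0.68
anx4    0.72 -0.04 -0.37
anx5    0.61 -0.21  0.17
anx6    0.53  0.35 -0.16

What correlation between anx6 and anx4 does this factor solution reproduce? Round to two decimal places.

r̂ = Σ λ_i·λ_j across factors = (0.53)(0.72) + (0.35)(-0.04) + (-0.16)(-0.37)
  = +0.3816 -0.0140 +0.0592 = 0.4268

0.43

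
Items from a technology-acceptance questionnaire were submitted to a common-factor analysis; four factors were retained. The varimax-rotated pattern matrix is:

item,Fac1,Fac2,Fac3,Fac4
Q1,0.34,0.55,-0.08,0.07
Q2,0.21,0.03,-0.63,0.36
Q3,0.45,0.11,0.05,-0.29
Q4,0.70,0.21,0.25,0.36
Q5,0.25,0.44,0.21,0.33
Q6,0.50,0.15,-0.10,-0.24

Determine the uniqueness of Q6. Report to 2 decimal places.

0.66

h² = 0.50² + 0.15² + (-0.10)² + (-0.24)² = 0.2500 + 0.0225 + 0.0100 + 0.0576 = 0.3401
Uniqueness u² = 1 − h² = 1 − 0.3401 = 0.6599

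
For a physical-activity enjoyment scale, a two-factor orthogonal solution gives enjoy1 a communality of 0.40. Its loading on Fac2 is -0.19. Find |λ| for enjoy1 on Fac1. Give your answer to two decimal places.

0.60

Under orthogonal rotation h² = Σλ², so λ_Fac1² = h² − (0.0361) = 0.40 − 0.0361 = 0.3639.
|λ| = √0.3639 = 0.6032.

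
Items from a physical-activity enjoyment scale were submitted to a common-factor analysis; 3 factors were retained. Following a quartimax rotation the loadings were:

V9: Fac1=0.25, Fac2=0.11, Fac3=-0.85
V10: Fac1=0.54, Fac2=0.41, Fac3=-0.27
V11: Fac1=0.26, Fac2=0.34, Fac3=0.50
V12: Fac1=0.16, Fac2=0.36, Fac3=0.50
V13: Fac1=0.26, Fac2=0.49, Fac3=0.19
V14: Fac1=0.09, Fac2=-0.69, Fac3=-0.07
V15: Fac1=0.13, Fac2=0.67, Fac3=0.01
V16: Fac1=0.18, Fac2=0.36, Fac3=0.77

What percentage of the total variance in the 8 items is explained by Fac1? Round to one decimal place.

7.2%

SS loadings for Fac1 = 0.25² + 0.54² + 0.26² + 0.16² + 0.26² + 0.09² + 0.13² + 0.18² = 0.5723
With 8 standardized items, total variance = 8. Proportion = 0.5723/8 = 0.0715 → 7.15%.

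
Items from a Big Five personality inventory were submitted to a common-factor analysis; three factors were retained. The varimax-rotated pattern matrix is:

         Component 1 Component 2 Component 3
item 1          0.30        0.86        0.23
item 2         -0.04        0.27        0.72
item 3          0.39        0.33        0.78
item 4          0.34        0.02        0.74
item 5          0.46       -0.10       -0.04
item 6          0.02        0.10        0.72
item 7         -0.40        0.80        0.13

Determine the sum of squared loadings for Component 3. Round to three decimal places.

SS loadings for Component 3 = 0.23² + 0.72² + 0.78² + 0.74² + (-0.04)² + 0.72² + 0.13² = 0.0529 + 0.5184 + 0.6084 + 0.5476 + 0.0016 + 0.5184 + 0.0169 = 2.2642

2.264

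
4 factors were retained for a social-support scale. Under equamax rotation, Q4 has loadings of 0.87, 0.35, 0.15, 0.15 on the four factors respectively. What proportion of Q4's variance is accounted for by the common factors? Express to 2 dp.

h² = 0.87² + 0.35² + 0.15² + 0.15² = 0.7569 + 0.1225 + 0.0225 + 0.0225 = 0.9244

0.92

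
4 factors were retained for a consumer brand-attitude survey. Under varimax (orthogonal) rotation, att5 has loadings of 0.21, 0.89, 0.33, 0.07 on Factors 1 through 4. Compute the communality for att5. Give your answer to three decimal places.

h² = 0.21² + 0.89² + 0.33² + 0.07² = 0.0441 + 0.7921 + 0.1089 + 0.0049 = 0.9500

0.950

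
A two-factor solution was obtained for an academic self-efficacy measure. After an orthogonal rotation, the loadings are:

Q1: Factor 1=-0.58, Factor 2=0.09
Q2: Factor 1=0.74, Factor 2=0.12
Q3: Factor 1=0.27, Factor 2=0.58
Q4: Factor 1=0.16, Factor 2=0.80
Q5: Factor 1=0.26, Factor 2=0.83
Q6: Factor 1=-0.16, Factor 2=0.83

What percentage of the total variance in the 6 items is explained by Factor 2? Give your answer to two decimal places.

SS loadings for Factor 2 = 0.09² + 0.12² + 0.58² + 0.80² + 0.83² + 0.83² = 2.3767
With 6 standardized items, total variance = 6. Proportion = 2.3767/6 = 0.3961 → 39.61%.

39.61%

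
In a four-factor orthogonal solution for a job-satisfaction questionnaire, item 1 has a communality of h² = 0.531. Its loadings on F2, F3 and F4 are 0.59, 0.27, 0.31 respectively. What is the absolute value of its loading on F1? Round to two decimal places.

Under orthogonal rotation h² = Σλ², so λ_F1² = h² − (0.5171) = 0.531 − 0.5171 = 0.0139.
|λ| = √0.0139 = 0.1179.

0.12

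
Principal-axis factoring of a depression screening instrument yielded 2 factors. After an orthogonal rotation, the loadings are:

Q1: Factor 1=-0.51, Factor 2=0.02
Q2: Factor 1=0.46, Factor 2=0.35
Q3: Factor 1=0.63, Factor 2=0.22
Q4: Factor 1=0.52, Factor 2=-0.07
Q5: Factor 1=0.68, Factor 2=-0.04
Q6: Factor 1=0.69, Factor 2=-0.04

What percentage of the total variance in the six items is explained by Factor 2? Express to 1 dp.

SS loadings for Factor 2 = 0.02² + 0.35² + 0.22² + (-0.07)² + (-0.04)² + (-0.04)² = 0.1794
With 6 standardized items, total variance = 6. Proportion = 0.1794/6 = 0.0299 → 2.99%.

3.0%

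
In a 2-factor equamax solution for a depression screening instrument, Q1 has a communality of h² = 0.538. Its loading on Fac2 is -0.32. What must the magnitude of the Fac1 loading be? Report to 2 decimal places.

Under orthogonal rotation h² = Σλ², so λ_Fac1² = h² − (0.1024) = 0.538 − 0.1024 = 0.4356.
|λ| = √0.4356 = 0.6600.

0.66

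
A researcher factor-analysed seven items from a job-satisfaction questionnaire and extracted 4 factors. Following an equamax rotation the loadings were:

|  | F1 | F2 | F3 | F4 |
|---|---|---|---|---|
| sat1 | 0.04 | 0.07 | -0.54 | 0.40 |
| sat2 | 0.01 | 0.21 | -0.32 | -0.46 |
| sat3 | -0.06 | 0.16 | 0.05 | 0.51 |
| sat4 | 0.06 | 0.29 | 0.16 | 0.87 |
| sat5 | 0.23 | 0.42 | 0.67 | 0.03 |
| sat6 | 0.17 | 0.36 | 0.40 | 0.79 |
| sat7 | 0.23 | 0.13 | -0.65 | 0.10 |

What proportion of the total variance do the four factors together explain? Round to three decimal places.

0.586

Communalities: 0.4581, 0.3582, 0.2918, 0.8702, 0.6791, 0.9426, 0.5023; Σh² = 4.1023.
Total variance with 7 standardized items is 7, so the solution explains 4.1023/7 = 0.5860.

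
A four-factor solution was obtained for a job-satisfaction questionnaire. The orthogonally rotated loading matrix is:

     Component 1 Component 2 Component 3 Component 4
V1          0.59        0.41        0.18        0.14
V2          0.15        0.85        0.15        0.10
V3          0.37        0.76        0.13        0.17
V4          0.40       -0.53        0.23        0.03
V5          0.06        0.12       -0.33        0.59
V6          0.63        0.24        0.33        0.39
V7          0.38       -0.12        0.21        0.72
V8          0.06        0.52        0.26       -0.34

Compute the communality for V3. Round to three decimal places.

0.760

h² = 0.37² + 0.76² + 0.13² + 0.17² = 0.1369 + 0.5776 + 0.0169 + 0.0289 = 0.7603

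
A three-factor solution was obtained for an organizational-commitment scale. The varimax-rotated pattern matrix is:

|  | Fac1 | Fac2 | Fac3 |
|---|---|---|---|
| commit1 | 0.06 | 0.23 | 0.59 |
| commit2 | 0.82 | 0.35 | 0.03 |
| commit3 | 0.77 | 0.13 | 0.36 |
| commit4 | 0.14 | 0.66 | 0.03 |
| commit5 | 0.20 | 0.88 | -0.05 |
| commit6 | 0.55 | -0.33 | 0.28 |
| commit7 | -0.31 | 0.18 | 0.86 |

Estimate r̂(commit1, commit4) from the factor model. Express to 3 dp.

0.178

r̂ = Σ λ_i·λ_j across factors = (0.06)(0.14) + (0.23)(0.66) + (0.59)(0.03)
  = +0.0084 +0.1518 +0.0177 = 0.1779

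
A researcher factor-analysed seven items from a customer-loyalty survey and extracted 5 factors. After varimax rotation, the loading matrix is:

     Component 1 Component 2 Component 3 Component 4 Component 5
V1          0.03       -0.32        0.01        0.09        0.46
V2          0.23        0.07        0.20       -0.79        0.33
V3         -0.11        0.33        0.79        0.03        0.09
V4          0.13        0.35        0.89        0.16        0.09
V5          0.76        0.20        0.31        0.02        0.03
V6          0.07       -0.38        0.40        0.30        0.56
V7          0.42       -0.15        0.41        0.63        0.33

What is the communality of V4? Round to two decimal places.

h² = 0.13² + 0.35² + 0.89² + 0.16² + 0.09² = 0.0169 + 0.1225 + 0.7921 + 0.0256 + 0.0081 = 0.9652

0.97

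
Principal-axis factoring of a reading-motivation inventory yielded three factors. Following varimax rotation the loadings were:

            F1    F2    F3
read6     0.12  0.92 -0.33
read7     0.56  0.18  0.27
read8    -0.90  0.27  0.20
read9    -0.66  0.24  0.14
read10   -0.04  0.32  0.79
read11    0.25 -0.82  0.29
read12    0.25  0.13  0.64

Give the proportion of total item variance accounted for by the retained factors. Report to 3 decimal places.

SS loadings by factor: 1.7002, 1.8010, 1.3592; total = 4.8604.
Total variance with 7 standardized items is 7, so the solution explains 4.8604/7 = 0.6943.

0.694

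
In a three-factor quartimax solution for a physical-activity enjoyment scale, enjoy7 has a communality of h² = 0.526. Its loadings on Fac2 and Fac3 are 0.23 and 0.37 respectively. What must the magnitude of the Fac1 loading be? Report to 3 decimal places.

0.580

Under orthogonal rotation h² = Σλ², so λ_Fac1² = h² − (0.1898) = 0.526 − 0.1898 = 0.3362.
|λ| = √0.3362 = 0.5798.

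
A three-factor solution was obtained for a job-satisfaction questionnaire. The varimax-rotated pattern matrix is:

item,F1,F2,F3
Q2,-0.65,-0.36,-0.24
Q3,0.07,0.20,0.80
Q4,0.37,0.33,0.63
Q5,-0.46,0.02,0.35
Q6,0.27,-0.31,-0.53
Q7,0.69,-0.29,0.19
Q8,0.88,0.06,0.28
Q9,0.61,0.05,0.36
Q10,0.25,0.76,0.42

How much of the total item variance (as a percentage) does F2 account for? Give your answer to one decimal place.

11.6%

SS loadings for F2 = (-0.36)² + 0.20² + 0.33² + 0.02² + (-0.31)² + (-0.29)² + 0.06² + 0.05² + 0.76² = 1.0428
With 9 standardized items, total variance = 9. Proportion = 1.0428/9 = 0.1159 → 11.59%.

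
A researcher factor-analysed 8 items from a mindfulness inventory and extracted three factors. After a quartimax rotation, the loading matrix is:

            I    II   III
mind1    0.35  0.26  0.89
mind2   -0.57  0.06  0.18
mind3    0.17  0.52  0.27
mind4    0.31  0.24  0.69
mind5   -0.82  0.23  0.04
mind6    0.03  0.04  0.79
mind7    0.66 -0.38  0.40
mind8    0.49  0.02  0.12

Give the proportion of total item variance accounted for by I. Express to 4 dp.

0.2402

SS loadings for I = 0.35² + (-0.57)² + 0.17² + 0.31² + (-0.82)² + 0.03² + 0.66² + 0.49² = 1.9214
Proportion of variance = 1.9214 / 8 = 0.2402.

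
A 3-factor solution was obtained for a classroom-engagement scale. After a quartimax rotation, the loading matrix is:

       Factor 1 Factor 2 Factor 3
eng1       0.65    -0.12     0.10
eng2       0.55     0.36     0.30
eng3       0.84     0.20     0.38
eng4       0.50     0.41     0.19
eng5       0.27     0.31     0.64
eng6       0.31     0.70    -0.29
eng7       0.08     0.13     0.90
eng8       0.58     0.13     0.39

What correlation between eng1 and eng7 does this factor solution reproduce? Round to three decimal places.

r̂ = Σ λ_i·λ_j across factors = (0.65)(0.08) + (-0.12)(0.13) + (0.10)(0.90)
  = +0.0520 -0.0156 +0.0900 = 0.1264

0.126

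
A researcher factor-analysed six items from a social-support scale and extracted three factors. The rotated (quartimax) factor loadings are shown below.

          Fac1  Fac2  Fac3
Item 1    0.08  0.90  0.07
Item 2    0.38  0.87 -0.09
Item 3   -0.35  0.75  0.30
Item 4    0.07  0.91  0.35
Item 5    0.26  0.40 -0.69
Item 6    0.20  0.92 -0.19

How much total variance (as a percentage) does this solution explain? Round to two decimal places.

84.79%

Communalities: 0.8213, 0.9094, 0.7750, 0.9555, 0.7037, 0.9225; Σh² = 5.0874.
Total variance with 6 standardized items is 6, so the solution explains 5.0874/6 = 0.8479 = 84.79%.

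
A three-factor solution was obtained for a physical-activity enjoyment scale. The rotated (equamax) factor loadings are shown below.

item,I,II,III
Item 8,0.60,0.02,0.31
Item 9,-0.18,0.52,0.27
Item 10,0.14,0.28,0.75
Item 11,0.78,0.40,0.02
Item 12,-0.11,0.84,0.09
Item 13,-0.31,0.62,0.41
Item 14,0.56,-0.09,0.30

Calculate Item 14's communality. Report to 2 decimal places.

0.41

h² = 0.56² + (-0.09)² + 0.30² = 0.3136 + 0.0081 + 0.0900 = 0.4117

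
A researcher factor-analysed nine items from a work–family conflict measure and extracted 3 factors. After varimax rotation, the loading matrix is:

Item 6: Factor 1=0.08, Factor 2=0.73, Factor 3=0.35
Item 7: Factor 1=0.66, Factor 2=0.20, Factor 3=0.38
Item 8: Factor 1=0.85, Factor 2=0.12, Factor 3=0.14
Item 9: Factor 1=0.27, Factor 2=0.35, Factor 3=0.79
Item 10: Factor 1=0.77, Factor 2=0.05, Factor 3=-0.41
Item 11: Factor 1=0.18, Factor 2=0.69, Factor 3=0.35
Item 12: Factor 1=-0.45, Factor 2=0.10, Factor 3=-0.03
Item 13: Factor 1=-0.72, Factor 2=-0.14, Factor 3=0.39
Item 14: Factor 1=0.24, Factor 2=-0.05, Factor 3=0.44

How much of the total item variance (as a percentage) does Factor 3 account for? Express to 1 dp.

17.2%

SS loadings for Factor 3 = 0.35² + 0.38² + 0.14² + 0.79² + (-0.41)² + 0.35² + (-0.03)² + 0.39² + 0.44² = 1.5478
With 9 standardized items, total variance = 9. Proportion = 1.5478/9 = 0.1720 → 17.20%.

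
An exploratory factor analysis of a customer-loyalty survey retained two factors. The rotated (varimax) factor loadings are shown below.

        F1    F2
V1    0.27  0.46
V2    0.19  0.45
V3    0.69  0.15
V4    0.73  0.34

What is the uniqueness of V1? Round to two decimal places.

h² = 0.27² + 0.46² = 0.0729 + 0.2116 = 0.2845
Uniqueness u² = 1 − h² = 1 − 0.2845 = 0.7155

0.72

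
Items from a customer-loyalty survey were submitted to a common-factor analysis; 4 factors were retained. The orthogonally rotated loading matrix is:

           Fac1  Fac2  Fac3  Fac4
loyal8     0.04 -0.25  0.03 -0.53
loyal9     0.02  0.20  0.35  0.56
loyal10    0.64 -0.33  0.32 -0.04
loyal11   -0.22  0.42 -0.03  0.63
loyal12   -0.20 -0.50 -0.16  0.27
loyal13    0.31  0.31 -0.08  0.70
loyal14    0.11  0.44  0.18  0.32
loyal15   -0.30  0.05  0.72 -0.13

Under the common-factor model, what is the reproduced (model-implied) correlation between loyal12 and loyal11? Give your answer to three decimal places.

r̂ = Σ λ_i·λ_j across factors = (-0.20)(-0.22) + (-0.50)(0.42) + (-0.16)(-0.03) + (0.27)(0.63)
  = +0.0440 -0.2100 +0.0048 +0.1701 = 0.0089

0.009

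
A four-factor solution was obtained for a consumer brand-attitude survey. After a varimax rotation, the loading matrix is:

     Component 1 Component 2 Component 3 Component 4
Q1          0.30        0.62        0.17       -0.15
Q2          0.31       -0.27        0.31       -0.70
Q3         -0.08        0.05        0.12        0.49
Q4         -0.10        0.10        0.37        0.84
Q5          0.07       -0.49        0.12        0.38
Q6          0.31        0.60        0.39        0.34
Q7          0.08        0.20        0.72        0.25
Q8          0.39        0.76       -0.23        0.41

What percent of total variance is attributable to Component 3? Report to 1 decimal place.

SS loadings for Component 3 = 0.17² + 0.31² + 0.12² + 0.37² + 0.12² + 0.39² + 0.72² + (-0.23)² = 1.0141
With 8 standardized items, total variance = 8. Proportion = 1.0141/8 = 0.1268 → 12.68%.

12.7%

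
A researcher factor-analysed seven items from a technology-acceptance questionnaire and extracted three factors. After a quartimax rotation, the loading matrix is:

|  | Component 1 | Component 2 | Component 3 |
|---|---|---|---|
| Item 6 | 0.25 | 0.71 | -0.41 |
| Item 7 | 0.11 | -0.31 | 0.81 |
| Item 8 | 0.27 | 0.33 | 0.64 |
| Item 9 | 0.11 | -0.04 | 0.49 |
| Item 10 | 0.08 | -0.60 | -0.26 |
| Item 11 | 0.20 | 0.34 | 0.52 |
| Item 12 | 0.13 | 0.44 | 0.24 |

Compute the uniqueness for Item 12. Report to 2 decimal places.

h² = 0.13² + 0.44² + 0.24² = 0.0169 + 0.1936 + 0.0576 = 0.2681
Uniqueness u² = 1 − h² = 1 − 0.2681 = 0.7319

0.73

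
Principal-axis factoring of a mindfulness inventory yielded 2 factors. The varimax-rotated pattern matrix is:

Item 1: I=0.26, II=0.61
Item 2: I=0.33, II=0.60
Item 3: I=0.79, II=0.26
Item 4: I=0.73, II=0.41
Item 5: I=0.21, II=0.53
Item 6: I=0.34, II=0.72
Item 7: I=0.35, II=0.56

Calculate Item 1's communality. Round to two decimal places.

h² = 0.26² + 0.61² = 0.0676 + 0.3721 = 0.4397

0.44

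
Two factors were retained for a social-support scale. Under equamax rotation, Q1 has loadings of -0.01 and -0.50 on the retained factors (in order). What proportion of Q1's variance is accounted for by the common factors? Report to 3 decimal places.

h² = (-0.01)² + (-0.50)² = 0.0001 + 0.2500 = 0.2501

0.250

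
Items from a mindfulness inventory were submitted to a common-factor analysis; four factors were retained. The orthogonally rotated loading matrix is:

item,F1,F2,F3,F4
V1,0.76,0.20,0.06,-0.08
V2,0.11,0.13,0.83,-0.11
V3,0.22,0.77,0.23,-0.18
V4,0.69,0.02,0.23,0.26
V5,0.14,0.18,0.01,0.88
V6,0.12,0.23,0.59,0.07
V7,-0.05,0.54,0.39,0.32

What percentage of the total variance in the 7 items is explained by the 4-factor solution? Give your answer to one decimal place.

Communalities: 0.6276, 0.7300, 0.7266, 0.5970, 0.8265, 0.4203, 0.5486; Σh² = 4.4766.
Total variance with 7 standardized items is 7, so the solution explains 4.4766/7 = 0.6395 = 63.95%.

64.0%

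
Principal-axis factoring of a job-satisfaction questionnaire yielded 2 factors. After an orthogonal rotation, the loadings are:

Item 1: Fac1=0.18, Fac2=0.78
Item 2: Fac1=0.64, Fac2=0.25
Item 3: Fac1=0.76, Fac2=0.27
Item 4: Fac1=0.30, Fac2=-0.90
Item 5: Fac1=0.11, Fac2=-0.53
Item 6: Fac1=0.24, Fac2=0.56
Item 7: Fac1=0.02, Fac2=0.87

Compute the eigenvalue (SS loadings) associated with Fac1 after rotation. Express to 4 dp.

SS loadings for Fac1 = 0.18² + 0.64² + 0.76² + 0.30² + 0.11² + 0.24² + 0.02² = 0.0324 + 0.4096 + 0.5776 + 0.0900 + 0.0121 + 0.0576 + 0.0004 = 1.1797

1.1797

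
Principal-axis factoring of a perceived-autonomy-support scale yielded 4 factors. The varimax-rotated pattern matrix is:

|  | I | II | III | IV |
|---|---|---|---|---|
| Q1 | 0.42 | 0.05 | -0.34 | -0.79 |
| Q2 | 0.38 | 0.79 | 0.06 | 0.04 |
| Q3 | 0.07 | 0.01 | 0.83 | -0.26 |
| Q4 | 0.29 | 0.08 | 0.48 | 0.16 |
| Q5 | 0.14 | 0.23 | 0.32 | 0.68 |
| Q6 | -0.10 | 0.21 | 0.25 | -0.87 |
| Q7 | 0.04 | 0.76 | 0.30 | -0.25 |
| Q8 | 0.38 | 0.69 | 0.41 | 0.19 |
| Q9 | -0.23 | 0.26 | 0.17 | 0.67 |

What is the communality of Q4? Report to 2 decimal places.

h² = 0.29² + 0.08² + 0.48² + 0.16² = 0.0841 + 0.0064 + 0.2304 + 0.0256 = 0.3465

0.35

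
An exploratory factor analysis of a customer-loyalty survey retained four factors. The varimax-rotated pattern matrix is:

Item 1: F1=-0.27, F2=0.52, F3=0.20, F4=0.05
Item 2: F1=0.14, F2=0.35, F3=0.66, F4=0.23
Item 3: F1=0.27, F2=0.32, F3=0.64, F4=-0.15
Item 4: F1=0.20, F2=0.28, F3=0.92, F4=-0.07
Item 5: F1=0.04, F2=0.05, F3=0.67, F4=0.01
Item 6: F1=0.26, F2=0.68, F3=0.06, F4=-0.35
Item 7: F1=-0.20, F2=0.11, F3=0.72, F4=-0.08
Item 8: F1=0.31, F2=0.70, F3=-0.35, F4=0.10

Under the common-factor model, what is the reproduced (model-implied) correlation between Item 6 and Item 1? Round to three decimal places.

0.278

r̂ = Σ λ_i·λ_j across factors = (0.26)(-0.27) + (0.68)(0.52) + (0.06)(0.20) + (-0.35)(0.05)
  = -0.0702 +0.3536 +0.0120 -0.0175 = 0.2779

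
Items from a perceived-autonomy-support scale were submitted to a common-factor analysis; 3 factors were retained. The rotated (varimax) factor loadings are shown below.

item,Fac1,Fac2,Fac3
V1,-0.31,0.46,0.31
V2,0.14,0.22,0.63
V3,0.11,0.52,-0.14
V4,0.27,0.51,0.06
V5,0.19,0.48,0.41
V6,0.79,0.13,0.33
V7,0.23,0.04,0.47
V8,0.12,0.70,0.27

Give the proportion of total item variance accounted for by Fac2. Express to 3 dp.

0.191

SS loadings for Fac2 = 0.46² + 0.22² + 0.52² + 0.51² + 0.48² + 0.13² + 0.04² + 0.70² = 1.5294
Proportion of variance = 1.5294 / 8 = 0.1912.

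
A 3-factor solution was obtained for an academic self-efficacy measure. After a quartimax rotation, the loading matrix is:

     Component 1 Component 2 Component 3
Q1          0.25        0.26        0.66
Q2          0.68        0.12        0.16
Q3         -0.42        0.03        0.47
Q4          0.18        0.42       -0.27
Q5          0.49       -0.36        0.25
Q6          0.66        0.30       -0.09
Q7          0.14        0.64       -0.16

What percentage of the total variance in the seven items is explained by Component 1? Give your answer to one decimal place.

20.4%

SS loadings for Component 1 = 0.25² + 0.68² + (-0.42)² + 0.18² + 0.49² + 0.66² + 0.14² = 1.4290
With 7 standardized items, total variance = 7. Proportion = 1.4290/7 = 0.2041 → 20.41%.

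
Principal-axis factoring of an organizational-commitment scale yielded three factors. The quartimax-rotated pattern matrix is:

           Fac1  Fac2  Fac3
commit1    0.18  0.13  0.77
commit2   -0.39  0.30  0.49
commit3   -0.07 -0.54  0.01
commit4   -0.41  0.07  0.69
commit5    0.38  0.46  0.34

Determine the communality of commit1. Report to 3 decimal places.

0.642

h² = 0.18² + 0.13² + 0.77² = 0.0324 + 0.0169 + 0.5929 = 0.6422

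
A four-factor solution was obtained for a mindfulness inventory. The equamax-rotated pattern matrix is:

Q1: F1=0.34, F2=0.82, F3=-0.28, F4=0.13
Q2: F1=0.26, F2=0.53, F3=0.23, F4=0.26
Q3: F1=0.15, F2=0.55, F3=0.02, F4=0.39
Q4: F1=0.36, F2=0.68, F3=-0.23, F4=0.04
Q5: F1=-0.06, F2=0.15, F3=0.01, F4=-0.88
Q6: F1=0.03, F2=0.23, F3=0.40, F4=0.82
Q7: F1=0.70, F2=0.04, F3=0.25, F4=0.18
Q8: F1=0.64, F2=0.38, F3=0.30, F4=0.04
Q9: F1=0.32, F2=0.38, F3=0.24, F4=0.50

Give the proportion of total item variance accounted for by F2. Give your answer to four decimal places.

0.2316

SS loadings for F2 = 0.82² + 0.53² + 0.55² + 0.68² + 0.15² + 0.23² + 0.04² + 0.38² + 0.38² = 2.0840
Proportion of variance = 2.0840 / 9 = 0.2316.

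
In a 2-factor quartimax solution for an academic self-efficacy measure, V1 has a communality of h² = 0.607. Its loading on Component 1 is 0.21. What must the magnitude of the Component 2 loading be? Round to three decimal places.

0.750

Under orthogonal rotation h² = Σλ², so λ_Component 2² = h² − (0.0441) = 0.607 − 0.0441 = 0.5629.
|λ| = √0.5629 = 0.7503.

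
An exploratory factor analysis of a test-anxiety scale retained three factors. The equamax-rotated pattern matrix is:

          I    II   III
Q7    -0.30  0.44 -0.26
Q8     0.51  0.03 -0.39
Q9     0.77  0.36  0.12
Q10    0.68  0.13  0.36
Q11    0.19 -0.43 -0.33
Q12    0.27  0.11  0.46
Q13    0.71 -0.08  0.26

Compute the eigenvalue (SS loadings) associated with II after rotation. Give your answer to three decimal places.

SS loadings for II = 0.44² + 0.03² + 0.36² + 0.13² + (-0.43)² + 0.11² + (-0.08)² = 0.1936 + 0.0009 + 0.1296 + 0.0169 + 0.1849 + 0.0121 + 0.0064 = 0.5444

0.544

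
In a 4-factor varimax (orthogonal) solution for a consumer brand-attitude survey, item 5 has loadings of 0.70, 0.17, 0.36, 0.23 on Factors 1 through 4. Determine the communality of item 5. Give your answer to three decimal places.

0.701

h² = 0.70² + 0.17² + 0.36² + 0.23² = 0.4900 + 0.0289 + 0.1296 + 0.0529 = 0.7014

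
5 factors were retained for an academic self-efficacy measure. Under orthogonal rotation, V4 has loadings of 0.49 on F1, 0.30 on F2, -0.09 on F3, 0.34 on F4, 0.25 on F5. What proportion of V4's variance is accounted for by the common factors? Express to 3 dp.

0.516

h² = 0.49² + 0.30² + (-0.09)² + 0.34² + 0.25² = 0.2401 + 0.0900 + 0.0081 + 0.1156 + 0.0625 = 0.5163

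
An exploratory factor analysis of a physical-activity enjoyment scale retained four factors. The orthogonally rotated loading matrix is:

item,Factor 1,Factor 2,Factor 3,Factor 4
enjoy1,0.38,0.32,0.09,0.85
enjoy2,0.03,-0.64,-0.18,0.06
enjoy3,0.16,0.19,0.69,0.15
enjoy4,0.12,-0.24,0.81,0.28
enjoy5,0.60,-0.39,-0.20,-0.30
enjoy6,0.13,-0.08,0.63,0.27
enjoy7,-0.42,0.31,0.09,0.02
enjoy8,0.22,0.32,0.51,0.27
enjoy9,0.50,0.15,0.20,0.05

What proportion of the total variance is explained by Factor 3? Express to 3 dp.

0.213

SS loadings for Factor 3 = 0.09² + (-0.18)² + 0.69² + 0.81² + (-0.20)² + 0.63² + 0.09² + 0.51² + 0.20² = 1.9178
Proportion of variance = 1.9178 / 9 = 0.2131.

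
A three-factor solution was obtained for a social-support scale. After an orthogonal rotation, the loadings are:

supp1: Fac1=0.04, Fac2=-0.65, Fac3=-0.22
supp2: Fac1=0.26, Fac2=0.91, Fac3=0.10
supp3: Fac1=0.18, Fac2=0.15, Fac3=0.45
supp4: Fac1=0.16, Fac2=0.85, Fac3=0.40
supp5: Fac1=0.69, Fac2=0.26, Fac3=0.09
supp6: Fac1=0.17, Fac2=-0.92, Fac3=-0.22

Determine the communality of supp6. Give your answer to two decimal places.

h² = 0.17² + (-0.92)² + (-0.22)² = 0.0289 + 0.8464 + 0.0484 = 0.9237

0.92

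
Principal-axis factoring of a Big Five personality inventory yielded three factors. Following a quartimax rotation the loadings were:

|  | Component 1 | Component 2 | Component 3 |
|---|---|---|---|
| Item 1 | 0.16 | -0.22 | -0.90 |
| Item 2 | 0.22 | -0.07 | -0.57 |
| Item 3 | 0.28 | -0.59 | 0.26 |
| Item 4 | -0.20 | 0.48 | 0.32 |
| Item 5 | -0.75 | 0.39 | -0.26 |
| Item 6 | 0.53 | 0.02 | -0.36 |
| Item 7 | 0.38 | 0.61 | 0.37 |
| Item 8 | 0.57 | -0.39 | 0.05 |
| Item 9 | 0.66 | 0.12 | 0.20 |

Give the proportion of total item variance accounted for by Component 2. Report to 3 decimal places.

SS loadings for Component 2 = (-0.22)² + (-0.07)² + (-0.59)² + 0.48² + 0.39² + 0.02² + 0.61² + (-0.39)² + 0.12² = 1.3229
Proportion of variance = 1.3229 / 9 = 0.1470.

0.147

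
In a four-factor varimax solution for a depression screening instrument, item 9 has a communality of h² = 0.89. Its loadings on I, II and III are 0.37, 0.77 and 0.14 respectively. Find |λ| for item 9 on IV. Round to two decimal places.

Under orthogonal rotation h² = Σλ², so λ_IV² = h² − (0.7494) = 0.89 − 0.7494 = 0.1406.
|λ| = √0.1406 = 0.3750.

0.37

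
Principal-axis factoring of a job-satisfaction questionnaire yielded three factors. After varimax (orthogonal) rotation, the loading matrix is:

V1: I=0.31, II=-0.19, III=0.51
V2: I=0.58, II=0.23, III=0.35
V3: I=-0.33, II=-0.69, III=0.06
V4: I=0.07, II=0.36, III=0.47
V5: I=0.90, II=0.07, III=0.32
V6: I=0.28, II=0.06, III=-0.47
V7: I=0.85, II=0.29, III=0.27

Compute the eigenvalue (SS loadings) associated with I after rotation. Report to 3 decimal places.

2.157

SS loadings for I = 0.31² + 0.58² + (-0.33)² + 0.07² + 0.90² + 0.28² + 0.85² = 0.0961 + 0.3364 + 0.1089 + 0.0049 + 0.8100 + 0.0784 + 0.7225 = 2.1572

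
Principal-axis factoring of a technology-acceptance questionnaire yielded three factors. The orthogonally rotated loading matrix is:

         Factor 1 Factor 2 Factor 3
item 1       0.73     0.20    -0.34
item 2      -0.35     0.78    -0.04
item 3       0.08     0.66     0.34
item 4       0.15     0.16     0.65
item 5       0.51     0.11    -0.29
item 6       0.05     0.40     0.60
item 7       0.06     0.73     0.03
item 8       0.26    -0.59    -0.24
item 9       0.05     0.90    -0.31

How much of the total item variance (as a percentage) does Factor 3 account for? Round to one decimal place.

SS loadings for Factor 3 = (-0.34)² + (-0.04)² + 0.34² + 0.65² + (-0.29)² + 0.60² + 0.03² + (-0.24)² + (-0.31)² = 1.2540
With 9 standardized items, total variance = 9. Proportion = 1.2540/9 = 0.1393 → 13.93%.

13.9%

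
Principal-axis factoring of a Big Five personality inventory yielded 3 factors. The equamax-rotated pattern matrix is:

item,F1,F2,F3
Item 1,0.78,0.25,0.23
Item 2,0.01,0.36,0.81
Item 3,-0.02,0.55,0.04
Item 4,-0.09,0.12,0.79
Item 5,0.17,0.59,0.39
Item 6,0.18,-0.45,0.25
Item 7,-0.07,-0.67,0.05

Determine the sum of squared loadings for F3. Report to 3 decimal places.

SS loadings for F3 = 0.23² + 0.81² + 0.04² + 0.79² + 0.39² + 0.25² + 0.05² = 0.0529 + 0.6561 + 0.0016 + 0.6241 + 0.1521 + 0.0625 + 0.0025 = 1.5518

1.552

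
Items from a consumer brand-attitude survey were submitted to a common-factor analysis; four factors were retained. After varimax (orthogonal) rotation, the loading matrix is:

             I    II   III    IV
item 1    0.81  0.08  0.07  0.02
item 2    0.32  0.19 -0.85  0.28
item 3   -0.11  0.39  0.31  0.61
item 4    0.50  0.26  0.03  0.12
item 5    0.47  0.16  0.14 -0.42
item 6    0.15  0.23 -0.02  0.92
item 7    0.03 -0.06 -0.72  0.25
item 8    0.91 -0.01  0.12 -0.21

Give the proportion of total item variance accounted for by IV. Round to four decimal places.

0.1993

SS loadings for IV = 0.02² + 0.28² + 0.61² + 0.12² + (-0.42)² + 0.92² + 0.25² + (-0.21)² = 1.5947
Proportion of variance = 1.5947 / 8 = 0.1993.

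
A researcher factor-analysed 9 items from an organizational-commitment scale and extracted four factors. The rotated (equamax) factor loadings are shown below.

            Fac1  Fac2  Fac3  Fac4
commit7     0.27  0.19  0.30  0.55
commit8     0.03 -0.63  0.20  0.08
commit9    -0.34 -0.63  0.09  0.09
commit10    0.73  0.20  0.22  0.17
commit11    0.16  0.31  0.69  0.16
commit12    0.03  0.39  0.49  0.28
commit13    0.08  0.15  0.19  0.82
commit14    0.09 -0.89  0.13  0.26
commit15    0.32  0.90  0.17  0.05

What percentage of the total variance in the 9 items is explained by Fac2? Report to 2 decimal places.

SS loadings for Fac2 = 0.19² + (-0.63)² + (-0.63)² + 0.20² + 0.31² + 0.39² + 0.15² + (-0.89)² + 0.90² = 2.7427
With 9 standardized items, total variance = 9. Proportion = 2.7427/9 = 0.3047 → 30.47%.

30.47%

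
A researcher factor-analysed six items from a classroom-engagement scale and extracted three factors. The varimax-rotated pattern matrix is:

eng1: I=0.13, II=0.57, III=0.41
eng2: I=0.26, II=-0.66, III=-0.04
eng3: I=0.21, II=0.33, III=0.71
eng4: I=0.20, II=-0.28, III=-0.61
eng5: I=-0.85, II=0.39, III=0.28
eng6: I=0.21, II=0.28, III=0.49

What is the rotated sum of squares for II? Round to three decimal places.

1.178

SS loadings for II = 0.57² + (-0.66)² + 0.33² + (-0.28)² + 0.39² + 0.28² = 0.3249 + 0.4356 + 0.1089 + 0.0784 + 0.1521 + 0.0784 = 1.1783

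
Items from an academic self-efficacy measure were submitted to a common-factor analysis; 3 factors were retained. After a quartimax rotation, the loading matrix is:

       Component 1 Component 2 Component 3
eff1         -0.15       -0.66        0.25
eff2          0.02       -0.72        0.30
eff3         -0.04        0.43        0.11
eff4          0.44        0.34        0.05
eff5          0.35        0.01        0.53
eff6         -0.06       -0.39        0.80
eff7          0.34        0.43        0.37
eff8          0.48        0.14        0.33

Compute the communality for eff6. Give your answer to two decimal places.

0.80

h² = (-0.06)² + (-0.39)² + 0.80² = 0.0036 + 0.1521 + 0.6400 = 0.7957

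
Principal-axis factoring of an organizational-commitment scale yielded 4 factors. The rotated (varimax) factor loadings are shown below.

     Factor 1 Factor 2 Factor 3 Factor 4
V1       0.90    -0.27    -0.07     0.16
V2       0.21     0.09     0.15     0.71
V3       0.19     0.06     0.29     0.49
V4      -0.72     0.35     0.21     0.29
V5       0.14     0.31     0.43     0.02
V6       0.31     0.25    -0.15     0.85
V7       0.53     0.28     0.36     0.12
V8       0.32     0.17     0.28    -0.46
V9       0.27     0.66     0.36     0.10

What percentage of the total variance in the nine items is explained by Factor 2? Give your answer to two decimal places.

SS loadings for Factor 2 = (-0.27)² + 0.09² + 0.06² + 0.35² + 0.31² + 0.25² + 0.28² + 0.17² + 0.66² = 0.9086
With 9 standardized items, total variance = 9. Proportion = 0.9086/9 = 0.1010 → 10.10%.

10.10%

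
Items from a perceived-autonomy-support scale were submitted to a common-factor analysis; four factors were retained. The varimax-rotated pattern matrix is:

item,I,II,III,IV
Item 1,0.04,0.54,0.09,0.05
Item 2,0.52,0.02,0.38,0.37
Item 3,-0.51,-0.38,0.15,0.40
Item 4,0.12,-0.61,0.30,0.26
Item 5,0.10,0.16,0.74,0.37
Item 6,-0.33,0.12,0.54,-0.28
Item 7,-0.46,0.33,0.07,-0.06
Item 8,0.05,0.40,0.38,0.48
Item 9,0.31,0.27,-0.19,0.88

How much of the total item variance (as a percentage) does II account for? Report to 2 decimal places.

SS loadings for II = 0.54² + 0.02² + (-0.38)² + (-0.61)² + 0.16² + 0.12² + 0.33² + 0.40² + 0.27² = 1.1903
With 9 standardized items, total variance = 9. Proportion = 1.1903/9 = 0.1323 → 13.23%.

13.23%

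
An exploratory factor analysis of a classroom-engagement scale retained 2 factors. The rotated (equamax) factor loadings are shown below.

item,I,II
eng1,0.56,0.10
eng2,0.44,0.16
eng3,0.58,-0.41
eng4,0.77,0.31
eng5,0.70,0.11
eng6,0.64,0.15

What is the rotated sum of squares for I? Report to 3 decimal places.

SS loadings for I = 0.56² + 0.44² + 0.58² + 0.77² + 0.70² + 0.64² = 0.3136 + 0.1936 + 0.3364 + 0.5929 + 0.4900 + 0.4096 = 2.3361

2.336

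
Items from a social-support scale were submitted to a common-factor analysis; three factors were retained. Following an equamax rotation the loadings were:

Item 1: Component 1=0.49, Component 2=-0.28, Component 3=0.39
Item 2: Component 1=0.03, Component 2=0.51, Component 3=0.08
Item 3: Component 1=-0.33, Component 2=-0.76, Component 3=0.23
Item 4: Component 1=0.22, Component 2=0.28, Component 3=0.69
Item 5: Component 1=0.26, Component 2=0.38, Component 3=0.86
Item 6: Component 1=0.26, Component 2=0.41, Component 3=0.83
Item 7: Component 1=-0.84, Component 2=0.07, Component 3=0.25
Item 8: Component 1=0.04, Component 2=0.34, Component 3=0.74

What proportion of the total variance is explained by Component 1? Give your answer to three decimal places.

0.155

SS loadings for Component 1 = 0.49² + 0.03² + (-0.33)² + 0.22² + 0.26² + 0.26² + (-0.84)² + 0.04² = 1.2407
Proportion of variance = 1.2407 / 8 = 0.1551.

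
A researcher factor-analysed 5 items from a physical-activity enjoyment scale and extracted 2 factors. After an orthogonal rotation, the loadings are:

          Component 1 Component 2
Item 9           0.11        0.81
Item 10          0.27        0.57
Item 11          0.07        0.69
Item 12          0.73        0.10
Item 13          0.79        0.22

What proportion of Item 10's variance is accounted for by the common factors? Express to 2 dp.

0.40

h² = 0.27² + 0.57² = 0.0729 + 0.3249 = 0.3978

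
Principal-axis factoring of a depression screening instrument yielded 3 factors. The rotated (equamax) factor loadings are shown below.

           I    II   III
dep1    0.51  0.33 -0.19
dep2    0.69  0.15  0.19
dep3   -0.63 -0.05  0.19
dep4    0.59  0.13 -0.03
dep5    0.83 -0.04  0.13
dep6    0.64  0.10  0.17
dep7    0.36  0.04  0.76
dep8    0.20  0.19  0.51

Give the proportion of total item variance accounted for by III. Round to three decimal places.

0.124

SS loadings for III = (-0.19)² + 0.19² + 0.19² + (-0.03)² + 0.13² + 0.17² + 0.76² + 0.51² = 0.9927
Proportion of variance = 0.9927 / 8 = 0.1241.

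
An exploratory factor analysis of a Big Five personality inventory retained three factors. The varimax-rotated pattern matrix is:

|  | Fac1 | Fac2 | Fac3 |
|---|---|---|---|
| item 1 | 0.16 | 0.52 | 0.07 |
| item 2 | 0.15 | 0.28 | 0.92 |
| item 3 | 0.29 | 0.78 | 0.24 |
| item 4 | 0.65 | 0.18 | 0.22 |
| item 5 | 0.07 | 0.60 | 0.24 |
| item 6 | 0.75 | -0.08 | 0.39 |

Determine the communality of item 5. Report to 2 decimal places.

0.42

h² = 0.07² + 0.60² + 0.24² = 0.0049 + 0.3600 + 0.0576 = 0.4225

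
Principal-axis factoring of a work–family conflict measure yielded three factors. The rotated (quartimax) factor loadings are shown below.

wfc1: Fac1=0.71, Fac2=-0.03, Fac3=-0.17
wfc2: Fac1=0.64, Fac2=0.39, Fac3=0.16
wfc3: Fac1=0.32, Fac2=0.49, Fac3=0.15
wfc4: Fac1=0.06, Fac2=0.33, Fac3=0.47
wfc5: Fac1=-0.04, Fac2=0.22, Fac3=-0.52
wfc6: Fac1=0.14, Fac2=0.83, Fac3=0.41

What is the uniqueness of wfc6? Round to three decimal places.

h² = 0.14² + 0.83² + 0.41² = 0.0196 + 0.6889 + 0.1681 = 0.8766
Uniqueness u² = 1 − h² = 1 − 0.8766 = 0.1234

0.123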